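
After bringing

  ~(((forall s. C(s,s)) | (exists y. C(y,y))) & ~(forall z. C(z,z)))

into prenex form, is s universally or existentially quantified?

Move each ¬ inward, flipping quantifiers it crosses:
  (exists s. ~C(s,s)) & (forall y. ~C(y,y)) | (forall z. C(z,z))
All bound variables are already distinct, so no renaming is needed.
Pull the quantifiers to the front (each side's bound variable is not free in the other side):
  exists s. forall y. forall z. (~C(s,s) & ~C(y,y) | C(z,z))
The quantifier forall s sits under an odd number of negations, so it flips to exists s.

existential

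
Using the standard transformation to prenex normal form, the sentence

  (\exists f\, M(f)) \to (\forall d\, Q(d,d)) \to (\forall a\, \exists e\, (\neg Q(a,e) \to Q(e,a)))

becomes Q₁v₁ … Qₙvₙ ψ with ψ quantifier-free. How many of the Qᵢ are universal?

2

Rewrite implications/biconditionals: A → B as ¬A ∨ B.
  \neg (\exists f\, M(f)) \lor \neg (\forall d\, Q(d,d)) \lor (\forall a\, \exists e\, (\neg \neg Q(a,e) \lor Q(e,a)))
Drive negations inward (¬∀x A ≡ ∃x ¬A, ¬∃x A ≡ ∀x ¬A, De Morgan for ∧/∨):
  (\forall f\, \neg M(f)) \lor (\exists d\, \neg Q(d,d)) \lor (\forall a\, \exists e\, (Q(a,e) \lor Q(e,a)))
Extract every quantifier outward, since the variables are now distinct and don't occur free across branches:
  \forall f\, \exists d\, \forall a\, \exists e\, (\neg M(f) \lor \neg Q(d,d) \lor Q(a,e) \lor Q(e,a))
The prefix is \forall f \exists d \forall a \exists e: 2 universal, 2 existential.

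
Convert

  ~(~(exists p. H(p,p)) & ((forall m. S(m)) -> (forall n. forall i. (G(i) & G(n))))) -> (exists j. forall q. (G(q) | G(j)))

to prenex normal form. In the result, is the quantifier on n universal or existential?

universal

Eliminate → and ↔ using ¬ and ∨.
  ~~(~(exists p. H(p,p)) & (~(forall m. S(m)) | (forall n. forall i. (G(i) & G(n))))) | (exists j. forall q. (G(q) | G(j)))
Push ¬ through the quantifiers and connectives to reach negation normal form:
  (forall p. ~H(p,p)) & ((exists m. ~S(m)) | (forall n. forall i. (G(i) & G(n)))) | (exists j. forall q. (G(q) | G(j)))
All bound variables are already distinct, so no renaming is needed.
Pull the quantifiers to the front (each side's bound variable is not free in the other side):
  forall p. exists m. forall n. forall i. exists j. forall q. (~H(p,p) & (~S(m) | G(i) & G(n)) | G(q) | G(j))
The quantifier forall n sits under an even number of negations (counting the antecedent side of each →), so it remains universal.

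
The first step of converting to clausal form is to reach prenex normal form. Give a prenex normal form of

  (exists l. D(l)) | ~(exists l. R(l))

exists l. forall w1. (D(l) | ~R(w1))

Move each ¬ inward, flipping quantifiers it crosses:
  (exists l. D(l)) | (forall l. ~R(l))
Give each quantifier a distinct variable: l↦w1.
  (exists l. D(l)) | (forall w1. ~R(w1))
Finally move all quantifiers to the prefix:
  exists l. forall w1. (D(l) | ~R(w1))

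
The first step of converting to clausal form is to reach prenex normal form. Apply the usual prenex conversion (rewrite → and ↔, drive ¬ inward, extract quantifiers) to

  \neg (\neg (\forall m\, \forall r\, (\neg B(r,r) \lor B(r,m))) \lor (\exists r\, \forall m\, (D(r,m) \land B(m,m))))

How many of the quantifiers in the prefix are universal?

Push ¬ through the quantifiers and connectives to reach negation normal form:
  (\forall m\, \forall r\, (\neg B(r,r) \lor B(r,m))) \land (\forall r\, \exists m\, (\neg D(r,m) \lor \neg B(m,m)))
Standardize variables apart so no two quantifiers bind the same name: r↦z1, m↦q.
  (\forall m\, \forall r\, (\neg B(r,r) \lor B(r,m))) \land (\forall z1\, \exists q\, (\neg D(z1,q) \lor \neg B(q,q)))
Finally move all quantifiers to the prefix:
  \forall m\, \forall r\, \forall z1\, \exists q\, ((\neg B(r,r) \lor B(r,m)) \land (\neg D(z1,q) \lor \neg B(q,q)))
The prefix is \forall m \forall r \forall z1 \exists q: 3 universal, 1 existential.

3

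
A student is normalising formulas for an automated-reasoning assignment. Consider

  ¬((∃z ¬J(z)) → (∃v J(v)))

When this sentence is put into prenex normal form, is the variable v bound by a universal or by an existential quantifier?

Eliminate → and ↔ using ¬ and ∨.
  ¬(¬(∃z ¬J(z)) ∨ (∃v J(v)))
Drive negations inward (¬∀x A ≡ ∃x ¬A, ¬∃x A ≡ ∀x ¬A, De Morgan for ∧/∨):
  (∃z ¬J(z)) ∧ (∀v ¬J(v))
Extract every quantifier outward, since the variables are now distinct and don't occur free across branches:
  ∃z ∀v (¬J(z) ∧ ¬J(v))
The quantifier ∃v sits under an odd number of negations (counting the antecedent side of each →), so it flips to ∀v.

universal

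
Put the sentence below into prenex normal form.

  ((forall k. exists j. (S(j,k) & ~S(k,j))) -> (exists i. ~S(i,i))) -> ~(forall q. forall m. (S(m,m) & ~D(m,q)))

Rewrite implications/biconditionals: A → B as ¬A ∨ B.
  ~(~(forall k. exists j. (S(j,k) & ~S(k,j))) | (exists i. ~S(i,i))) | ~(forall q. forall m. (S(m,m) & ~D(m,q)))
Drive negations inward (¬∀x A ≡ ∃x ¬A, ¬∃x A ≡ ∀x ¬A, De Morgan for ∧/∨):
  (forall k. exists j. (S(j,k) & ~S(k,j))) & (forall i. S(i,i)) | (exists q. exists m. (~S(m,m) | D(m,q)))
All bound variables are already distinct, so no renaming is needed.
Extract every quantifier outward, since the variables are now distinct and don't occur free across branches:
  forall k. exists j. forall i. exists q. exists m. (S(j,k) & ~S(k,j) & S(i,i) | ~S(m,m) | D(m,q))

forall k. exists j. forall i. exists q. exists m. (S(j,k) & ~S(k,j) & S(i,i) | ~S(m,m) | D(m,q))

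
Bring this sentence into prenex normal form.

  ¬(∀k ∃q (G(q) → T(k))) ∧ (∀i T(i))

First replace A → B with ¬A ∨ B.
  ¬(∀k ∃q (¬G(q) ∨ T(k))) ∧ (∀i T(i))
Push ¬ through the quantifiers and connectives to reach negation normal form:
  (∃k ∀q (G(q) ∧ ¬T(k))) ∧ (∀i T(i))
Pull the quantifiers to the front (each side's bound variable is not free in the other side):
  ∃k ∀q ∀i (G(q) ∧ ¬T(k) ∧ T(i))

∃k ∀q ∀i (G(q) ∧ ¬T(k) ∧ T(i))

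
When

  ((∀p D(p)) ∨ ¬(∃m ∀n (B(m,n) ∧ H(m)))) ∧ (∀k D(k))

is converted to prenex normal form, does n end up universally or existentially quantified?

existential

Drive negations inward (¬∀x A ≡ ∃x ¬A, ¬∃x A ≡ ∀x ¬A, De Morgan for ∧/∨):
  ((∀p D(p)) ∨ (∀m ∃n (¬B(m,n) ∨ ¬H(m)))) ∧ (∀k D(k))
Finally move all quantifiers to the prefix:
  ∀p ∀m ∃n ∀k ((D(p) ∨ ¬B(m,n) ∨ ¬H(m)) ∧ D(k))
The quantifier ∀n sits under an odd number of negations, so it flips to ∃n.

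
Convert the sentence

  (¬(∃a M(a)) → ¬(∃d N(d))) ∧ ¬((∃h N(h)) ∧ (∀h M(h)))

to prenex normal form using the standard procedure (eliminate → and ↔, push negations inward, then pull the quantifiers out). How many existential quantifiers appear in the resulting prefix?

2

First replace A → B with ¬A ∨ B.
  (¬¬(∃a M(a)) ∨ ¬(∃d N(d))) ∧ ¬((∃h N(h)) ∧ (∀h M(h)))
Drive negations inward (¬∀x A ≡ ∃x ¬A, ¬∃x A ≡ ∀x ¬A, De Morgan for ∧/∨):
  ((∃a M(a)) ∨ (∀d ¬N(d))) ∧ ((∀h ¬N(h)) ∨ (∃h ¬M(h)))
Give each quantifier a distinct variable: h↦q.
  ((∃a M(a)) ∨ (∀d ¬N(d))) ∧ ((∀h ¬N(h)) ∨ (∃q ¬M(q)))
Pull the quantifiers to the front (each side's bound variable is not free in the other side):
  ∃a ∀d ∀h ∃q ((M(a) ∨ ¬N(d)) ∧ (¬N(h) ∨ ¬M(q)))
The prefix is ∃a ∀d ∀h ∃q: 2 universal, 2 existential.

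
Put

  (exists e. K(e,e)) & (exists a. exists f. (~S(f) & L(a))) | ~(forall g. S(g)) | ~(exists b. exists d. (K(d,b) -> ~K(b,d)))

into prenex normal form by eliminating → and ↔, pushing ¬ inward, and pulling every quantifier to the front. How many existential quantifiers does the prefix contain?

Eliminate → and ↔ using ¬ and ∨.
  (exists e. K(e,e)) & (exists a. exists f. (~S(f) & L(a))) | ~(forall g. S(g)) | ~(exists b. exists d. (~K(d,b) | ~K(b,d)))
Push ¬ through the quantifiers and connectives to reach negation normal form:
  (exists e. K(e,e)) & (exists a. exists f. (~S(f) & L(a))) | (exists g. ~S(g)) | (forall b. forall d. (K(d,b) & K(b,d)))
All bound variables are already distinct, so no renaming is needed.
Pull the quantifiers to the front (each side's bound variable is not free in the other side):
  exists e. exists a. exists f. exists g. forall b. forall d. (K(e,e) & ~S(f) & L(a) | ~S(g) | K(d,b) & K(b,d))
The prefix is exists e exists a exists f exists g forall b forall d: 2 universal, 4 existential.

4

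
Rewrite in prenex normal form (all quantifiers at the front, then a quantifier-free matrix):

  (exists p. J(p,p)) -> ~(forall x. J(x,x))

forall p. exists x. (~J(p,p) | ~J(x,x))

First replace A → B with ¬A ∨ B.
  ~(exists p. J(p,p)) | ~(forall x. J(x,x))
Push ¬ through the quantifiers and connectives to reach negation normal form:
  (forall p. ~J(p,p)) | (exists x. ~J(x,x))
All bound variables are already distinct, so no renaming is needed.
Pull the quantifiers to the front (each side's bound variable is not free in the other side):
  forall p. exists x. (~J(p,p) | ~J(x,x))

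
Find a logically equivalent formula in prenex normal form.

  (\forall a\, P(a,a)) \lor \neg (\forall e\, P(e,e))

Push ¬ through the quantifiers and connectives to reach negation normal form:
  (\forall a\, P(a,a)) \lor (\exists e\, \neg P(e,e))
All bound variables are already distinct, so no renaming is needed.
Pull the quantifiers to the front (each side's bound variable is not free in the other side):
  \forall a\, \exists e\, (P(a,a) \lor \neg P(e,e))

\forall a\, \exists e\, (P(a,a) \lor \neg P(e,e))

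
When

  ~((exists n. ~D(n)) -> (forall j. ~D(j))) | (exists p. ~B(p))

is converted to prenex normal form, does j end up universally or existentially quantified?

existential

Rewrite implications/biconditionals: A → B as ¬A ∨ B.
  ~(~(exists n. ~D(n)) | (forall j. ~D(j))) | (exists p. ~B(p))
Drive negations inward (¬∀x A ≡ ∃x ¬A, ¬∃x A ≡ ∀x ¬A, De Morgan for ∧/∨):
  (exists n. ~D(n)) & (exists j. D(j)) | (exists p. ~B(p))
All bound variables are already distinct, so no renaming is needed.
Extract every quantifier outward, since the variables are now distinct and don't occur free across branches:
  exists n. exists j. exists p. (~D(n) & D(j) | ~B(p))
The quantifier forall j sits under an odd number of negations (counting the antecedent side of each →), so it flips to exists j.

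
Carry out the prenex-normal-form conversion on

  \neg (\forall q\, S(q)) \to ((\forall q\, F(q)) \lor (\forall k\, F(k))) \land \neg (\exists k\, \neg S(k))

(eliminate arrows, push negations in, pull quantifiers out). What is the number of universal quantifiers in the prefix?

4

Rewrite implications/biconditionals: A → B as ¬A ∨ B.
  \neg \neg (\forall q\, S(q)) \lor ((\forall q\, F(q)) \lor (\forall k\, F(k))) \land \neg (\exists k\, \neg S(k))
Move each ¬ inward, flipping quantifiers it crosses:
  (\forall q\, S(q)) \lor ((\forall q\, F(q)) \lor (\forall k\, F(k))) \land (\forall k\, S(k))
Standardize variables apart so no two quantifiers bind the same name: q↦c, k↦w.
  (\forall q\, S(q)) \lor ((\forall c\, F(c)) \lor (\forall k\, F(k))) \land (\forall w\, S(w))
Extract every quantifier outward, since the variables are now distinct and don't occur free across branches:
  \forall q\, \forall c\, \forall k\, \forall w\, (S(q) \lor (F(c) \lor F(k)) \land S(w))
The prefix is \forall q \forall c \forall k \forall w: 4 universal, 0 existential.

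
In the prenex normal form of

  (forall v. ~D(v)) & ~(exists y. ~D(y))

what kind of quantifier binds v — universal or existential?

universal

Push ¬ through the quantifiers and connectives to reach negation normal form:
  (forall v. ~D(v)) & (forall y. D(y))
Extract every quantifier outward, since the variables are now distinct and don't occur free across branches:
  forall v. forall y. (~D(v) & D(y))
The quantifier forall v sits under an even number of negations, so it remains universal.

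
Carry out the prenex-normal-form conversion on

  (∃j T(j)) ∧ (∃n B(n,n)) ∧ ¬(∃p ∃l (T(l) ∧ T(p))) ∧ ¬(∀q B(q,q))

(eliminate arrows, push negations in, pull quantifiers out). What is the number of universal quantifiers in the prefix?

Move each ¬ inward, flipping quantifiers it crosses:
  (∃j T(j)) ∧ (∃n B(n,n)) ∧ (∀p ∀l (¬T(l) ∨ ¬T(p))) ∧ (∃q ¬B(q,q))
Finally move all quantifiers to the prefix:
  ∃j ∃n ∀p ∀l ∃q (T(j) ∧ B(n,n) ∧ (¬T(l) ∨ ¬T(p)) ∧ ¬B(q,q))
The prefix is ∃j ∃n ∀p ∀l ∃q: 2 universal, 3 existential.

2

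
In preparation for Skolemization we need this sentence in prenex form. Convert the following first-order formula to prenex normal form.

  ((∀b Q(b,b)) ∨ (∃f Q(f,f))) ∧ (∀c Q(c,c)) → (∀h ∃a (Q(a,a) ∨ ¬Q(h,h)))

∃b ∀f ∃c ∀h ∃a (¬Q(b,b) ∧ ¬Q(f,f) ∨ ¬Q(c,c) ∨ Q(a,a) ∨ ¬Q(h,h))

First replace A → B with ¬A ∨ B.
  ¬(((∀b Q(b,b)) ∨ (∃f Q(f,f))) ∧ (∀c Q(c,c))) ∨ (∀h ∃a (Q(a,a) ∨ ¬Q(h,h)))
Push ¬ through the quantifiers and connectives to reach negation normal form:
  (∃b ¬Q(b,b)) ∧ (∀f ¬Q(f,f)) ∨ (∃c ¬Q(c,c)) ∨ (∀h ∃a (Q(a,a) ∨ ¬Q(h,h)))
All bound variables are already distinct, so no renaming is needed.
Pull the quantifiers to the front (each side's bound variable is not free in the other side):
  ∃b ∀f ∃c ∀h ∃a (¬Q(b,b) ∧ ¬Q(f,f) ∨ ¬Q(c,c) ∨ Q(a,a) ∨ ¬Q(h,h))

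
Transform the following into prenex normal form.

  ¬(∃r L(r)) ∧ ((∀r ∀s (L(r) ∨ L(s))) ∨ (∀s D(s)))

∀r ∀a ∀s ∀v (¬L(r) ∧ (L(a) ∨ L(s) ∨ D(v)))

Move each ¬ inward, flipping quantifiers it crosses:
  (∀r ¬L(r)) ∧ ((∀r ∀s (L(r) ∨ L(s))) ∨ (∀s D(s)))
Rename bound variables to avoid capture: r↦a, s↦v.
  (∀r ¬L(r)) ∧ ((∀a ∀s (L(a) ∨ L(s))) ∨ (∀v D(v)))
Finally move all quantifiers to the prefix:
  ∀r ∀a ∀s ∀v (¬L(r) ∧ (L(a) ∨ L(s) ∨ D(v)))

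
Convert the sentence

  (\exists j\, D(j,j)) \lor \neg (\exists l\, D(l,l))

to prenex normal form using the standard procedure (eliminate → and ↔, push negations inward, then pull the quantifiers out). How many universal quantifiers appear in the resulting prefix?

1

Push ¬ through the quantifiers and connectives to reach negation normal form:
  (\exists j\, D(j,j)) \lor (\forall l\, \neg D(l,l))
All bound variables are already distinct, so no renaming is needed.
Extract every quantifier outward, since the variables are now distinct and don't occur free across branches:
  \exists j\, \forall l\, (D(j,j) \lor \neg D(l,l))
The prefix is \exists j \forall l: 1 universal, 1 existential.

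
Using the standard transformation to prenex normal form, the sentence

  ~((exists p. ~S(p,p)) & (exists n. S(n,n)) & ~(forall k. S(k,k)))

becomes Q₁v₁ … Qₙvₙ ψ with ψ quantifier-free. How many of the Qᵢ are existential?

Drive negations inward (¬∀x A ≡ ∃x ¬A, ¬∃x A ≡ ∀x ¬A, De Morgan for ∧/∨):
  (forall p. S(p,p)) | (forall n. ~S(n,n)) | (forall k. S(k,k))
All bound variables are already distinct, so no renaming is needed.
Finally move all quantifiers to the prefix:
  forall p. forall n. forall k. (S(p,p) | ~S(n,n) | S(k,k))
The prefix is forall p forall n forall k: 3 universal, 0 existential.

0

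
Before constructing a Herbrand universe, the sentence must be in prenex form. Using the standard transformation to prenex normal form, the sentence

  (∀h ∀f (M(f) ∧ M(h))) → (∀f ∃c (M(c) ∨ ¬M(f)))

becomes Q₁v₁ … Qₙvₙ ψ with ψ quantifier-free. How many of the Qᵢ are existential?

Rewrite implications/biconditionals: A → B as ¬A ∨ B.
  ¬(∀h ∀f (M(f) ∧ M(h))) ∨ (∀f ∃c (M(c) ∨ ¬M(f)))
Push ¬ through the quantifiers and connectives to reach negation normal form:
  (∃h ∃f (¬M(f) ∨ ¬M(h))) ∨ (∀f ∃c (M(c) ∨ ¬M(f)))
Rename bound variables to avoid capture: f↦r.
  (∃h ∃f (¬M(f) ∨ ¬M(h))) ∨ (∀r ∃c (M(c) ∨ ¬M(r)))
Pull the quantifiers to the front (each side's bound variable is not free in the other side):
  ∃h ∃f ∀r ∃c (¬M(f) ∨ ¬M(h) ∨ M(c) ∨ ¬M(r))
The prefix is ∃h ∃f ∀r ∃c: 1 universal, 3 existential.

3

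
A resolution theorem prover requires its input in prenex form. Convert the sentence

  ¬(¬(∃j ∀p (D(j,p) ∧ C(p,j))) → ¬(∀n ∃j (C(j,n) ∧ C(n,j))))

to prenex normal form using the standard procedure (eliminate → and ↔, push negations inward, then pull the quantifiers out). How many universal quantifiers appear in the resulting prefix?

First replace A → B with ¬A ∨ B.
  ¬(¬¬(∃j ∀p (D(j,p) ∧ C(p,j))) ∨ ¬(∀n ∃j (C(j,n) ∧ C(n,j))))
Drive negations inward (¬∀x A ≡ ∃x ¬A, ¬∃x A ≡ ∀x ¬A, De Morgan for ∧/∨):
  (∀j ∃p (¬D(j,p) ∨ ¬C(p,j))) ∧ (∀n ∃j (C(j,n) ∧ C(n,j)))
Standardize variables apart so no two quantifiers bind the same name: j↦b.
  (∀j ∃p (¬D(j,p) ∨ ¬C(p,j))) ∧ (∀n ∃b (C(b,n) ∧ C(n,b)))
Extract every quantifier outward, since the variables are now distinct and don't occur free across branches:
  ∀j ∃p ∀n ∃b ((¬D(j,p) ∨ ¬C(p,j)) ∧ C(b,n) ∧ C(n,b))
The prefix is ∀j ∃p ∀n ∃b: 2 universal, 2 existential.

2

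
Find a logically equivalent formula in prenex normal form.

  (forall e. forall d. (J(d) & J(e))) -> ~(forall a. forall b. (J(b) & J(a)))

Eliminate → and ↔ using ¬ and ∨.
  ~(forall e. forall d. (J(d) & J(e))) | ~(forall a. forall b. (J(b) & J(a)))
Move each ¬ inward, flipping quantifiers it crosses:
  (exists e. exists d. (~J(d) | ~J(e))) | (exists a. exists b. (~J(b) | ~J(a)))
Extract every quantifier outward, since the variables are now distinct and don't occur free across branches:
  exists e. exists d. exists a. exists b. (~J(d) | ~J(e) | ~J(b) | ~J(a))

exists e. exists d. exists a. exists b. (~J(d) | ~J(e) | ~J(b) | ~J(a))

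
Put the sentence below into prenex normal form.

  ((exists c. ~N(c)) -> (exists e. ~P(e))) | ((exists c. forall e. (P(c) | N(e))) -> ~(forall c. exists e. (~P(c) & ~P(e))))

Eliminate → and ↔ using ¬ and ∨.
  ~(exists c. ~N(c)) | (exists e. ~P(e)) | ~(exists c. forall e. (P(c) | N(e))) | ~(forall c. exists e. (~P(c) & ~P(e)))
Drive negations inward (¬∀x A ≡ ∃x ¬A, ¬∃x A ≡ ∀x ¬A, De Morgan for ∧/∨):
  (forall c. N(c)) | (exists e. ~P(e)) | (forall c. exists e. (~P(c) & ~N(e))) | (exists c. forall e. (P(c) | P(e)))
Give each quantifier a distinct variable: c↦r, e↦u, c↦w1, e↦y.
  (forall c. N(c)) | (exists e. ~P(e)) | (forall r. exists u. (~P(r) & ~N(u))) | (exists w1. forall y. (P(w1) | P(y)))
Pull the quantifiers to the front (each side's bound variable is not free in the other side):
  forall c. exists e. forall r. exists u. exists w1. forall y. (N(c) | ~P(e) | ~P(r) & ~N(u) | P(w1) | P(y))

forall c. exists e. forall r. exists u. exists w1. forall y. (N(c) | ~P(e) | ~P(r) & ~N(u) | P(w1) | P(y))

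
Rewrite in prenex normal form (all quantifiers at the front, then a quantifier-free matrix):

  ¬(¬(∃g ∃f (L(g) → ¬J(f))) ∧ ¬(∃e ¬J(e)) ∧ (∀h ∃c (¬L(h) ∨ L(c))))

First replace A → B with ¬A ∨ B.
  ¬(¬(∃g ∃f (¬L(g) ∨ ¬J(f))) ∧ ¬(∃e ¬J(e)) ∧ (∀h ∃c (¬L(h) ∨ L(c))))
Push ¬ through the quantifiers and connectives to reach negation normal form:
  (∃g ∃f (¬L(g) ∨ ¬J(f))) ∨ (∃e ¬J(e)) ∨ (∃h ∀c (L(h) ∧ ¬L(c)))
Pull the quantifiers to the front (each side's bound variable is not free in the other side):
  ∃g ∃f ∃e ∃h ∀c (¬L(g) ∨ ¬J(f) ∨ ¬J(e) ∨ L(h) ∧ ¬L(c))

∃g ∃f ∃e ∃h ∀c (¬L(g) ∨ ¬J(f) ∨ ¬J(e) ∨ L(h) ∧ ¬L(c))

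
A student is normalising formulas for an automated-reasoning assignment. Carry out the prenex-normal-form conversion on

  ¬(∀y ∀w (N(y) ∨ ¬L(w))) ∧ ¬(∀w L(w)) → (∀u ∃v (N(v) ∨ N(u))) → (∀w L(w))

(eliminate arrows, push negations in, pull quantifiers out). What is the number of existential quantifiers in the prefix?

First replace A → B with ¬A ∨ B.
  ¬(¬(∀y ∀w (N(y) ∨ ¬L(w))) ∧ ¬(∀w L(w))) ∨ ¬(∀u ∃v (N(v) ∨ N(u))) ∨ (∀w L(w))
Drive negations inward (¬∀x A ≡ ∃x ¬A, ¬∃x A ≡ ∀x ¬A, De Morgan for ∧/∨):
  (∀y ∀w (N(y) ∨ ¬L(w))) ∨ (∀w L(w)) ∨ (∃u ∀v (¬N(v) ∧ ¬N(u))) ∨ (∀w L(w))
Rename bound variables to avoid capture: w↦w1, w↦x1.
  (∀y ∀w (N(y) ∨ ¬L(w))) ∨ (∀w1 L(w1)) ∨ (∃u ∀v (¬N(v) ∧ ¬N(u))) ∨ (∀x1 L(x1))
Finally move all quantifiers to the prefix:
  ∀y ∀w ∀w1 ∃u ∀v ∀x1 (N(y) ∨ ¬L(w) ∨ L(w1) ∨ ¬N(v) ∧ ¬N(u) ∨ L(x1))
The prefix is ∀y ∀w ∀w1 ∃u ∀v ∀x1: 5 universal, 1 existential.

1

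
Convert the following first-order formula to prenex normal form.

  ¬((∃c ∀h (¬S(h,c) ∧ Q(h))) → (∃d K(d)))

∃c ∀h ∀d (¬S(h,c) ∧ Q(h) ∧ ¬K(d))

First replace A → B with ¬A ∨ B.
  ¬(¬(∃c ∀h (¬S(h,c) ∧ Q(h))) ∨ (∃d K(d)))
Drive negations inward (¬∀x A ≡ ∃x ¬A, ¬∃x A ≡ ∀x ¬A, De Morgan for ∧/∨):
  (∃c ∀h (¬S(h,c) ∧ Q(h))) ∧ (∀d ¬K(d))
Extract every quantifier outward, since the variables are now distinct and don't occur free across branches:
  ∃c ∀h ∀d (¬S(h,c) ∧ Q(h) ∧ ¬K(d))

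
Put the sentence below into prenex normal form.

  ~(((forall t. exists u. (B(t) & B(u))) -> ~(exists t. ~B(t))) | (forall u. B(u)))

forall t. exists u. exists x1. exists s. (B(t) & B(u) & ~B(x1) & ~B(s))

Eliminate → and ↔ using ¬ and ∨.
  ~(~(forall t. exists u. (B(t) & B(u))) | ~(exists t. ~B(t)) | (forall u. B(u)))
Push ¬ through the quantifiers and connectives to reach negation normal form:
  (forall t. exists u. (B(t) & B(u))) & (exists t. ~B(t)) & (exists u. ~B(u))
Give each quantifier a distinct variable: t↦x1, u↦s.
  (forall t. exists u. (B(t) & B(u))) & (exists x1. ~B(x1)) & (exists s. ~B(s))
Pull the quantifiers to the front (each side's bound variable is not free in the other side):
  forall t. exists u. exists x1. exists s. (B(t) & B(u) & ~B(x1) & ~B(s))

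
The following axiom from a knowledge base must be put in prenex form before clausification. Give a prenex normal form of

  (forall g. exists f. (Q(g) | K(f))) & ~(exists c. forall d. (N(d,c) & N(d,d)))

forall g. exists f. forall c. exists d. ((Q(g) | K(f)) & (~N(d,c) | ~N(d,d)))

Move each ¬ inward, flipping quantifiers it crosses:
  (forall g. exists f. (Q(g) | K(f))) & (forall c. exists d. (~N(d,c) | ~N(d,d)))
Extract every quantifier outward, since the variables are now distinct and don't occur free across branches:
  forall g. exists f. forall c. exists d. ((Q(g) | K(f)) & (~N(d,c) | ~N(d,d)))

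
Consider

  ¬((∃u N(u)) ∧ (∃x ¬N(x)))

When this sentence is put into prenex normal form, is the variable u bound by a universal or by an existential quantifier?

Push ¬ through the quantifiers and connectives to reach negation normal form:
  (∀u ¬N(u)) ∨ (∀x N(x))
All bound variables are already distinct, so no renaming is needed.
Finally move all quantifiers to the prefix:
  ∀u ∀x (¬N(u) ∨ N(x))
The quantifier ∃u sits under an odd number of negations, so it flips to ∀u.

universal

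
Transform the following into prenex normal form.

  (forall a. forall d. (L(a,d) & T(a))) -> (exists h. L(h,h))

exists a. exists d. exists h. (~L(a,d) | ~T(a) | L(h,h))

First replace A → B with ¬A ∨ B.
  ~(forall a. forall d. (L(a,d) & T(a))) | (exists h. L(h,h))
Push ¬ through the quantifiers and connectives to reach negation normal form:
  (exists a. exists d. (~L(a,d) | ~T(a))) | (exists h. L(h,h))
All bound variables are already distinct, so no renaming is needed.
Extract every quantifier outward, since the variables are now distinct and don't occur free across branches:
  exists a. exists d. exists h. (~L(a,d) | ~T(a) | L(h,h))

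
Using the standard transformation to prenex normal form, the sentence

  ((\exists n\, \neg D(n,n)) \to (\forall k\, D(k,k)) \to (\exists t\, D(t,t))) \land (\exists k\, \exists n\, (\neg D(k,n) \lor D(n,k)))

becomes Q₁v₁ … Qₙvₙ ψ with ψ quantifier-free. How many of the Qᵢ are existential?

First replace A → B with ¬A ∨ B.
  (\neg (\exists n\, \neg D(n,n)) \lor \neg (\forall k\, D(k,k)) \lor (\exists t\, D(t,t))) \land (\exists k\, \exists n\, (\neg D(k,n) \lor D(n,k)))
Move each ¬ inward, flipping quantifiers it crosses:
  ((\forall n\, D(n,n)) \lor (\exists k\, \neg D(k,k)) \lor (\exists t\, D(t,t))) \land (\exists k\, \exists n\, (\neg D(k,n) \lor D(n,k)))
Give each quantifier a distinct variable: k↦v, n↦w1.
  ((\forall n\, D(n,n)) \lor (\exists k\, \neg D(k,k)) \lor (\exists t\, D(t,t))) \land (\exists v\, \exists w1\, (\neg D(v,w1) \lor D(w1,v)))
Extract every quantifier outward, since the variables are now distinct and don't occur free across branches:
  \forall n\, \exists k\, \exists t\, \exists v\, \exists w1\, ((D(n,n) \lor \neg D(k,k) \lor D(t,t)) \land (\neg D(v,w1) \lor D(w1,v)))
The prefix is \forall n \exists k \exists t \exists v \exists w1: 1 universal, 4 existential.

4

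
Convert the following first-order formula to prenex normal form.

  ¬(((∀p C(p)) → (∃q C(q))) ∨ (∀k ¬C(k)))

∀p ∀q ∃k (C(p) ∧ ¬C(q) ∧ C(k))

First replace A → B with ¬A ∨ B.
  ¬(¬(∀p C(p)) ∨ (∃q C(q)) ∨ (∀k ¬C(k)))
Drive negations inward (¬∀x A ≡ ∃x ¬A, ¬∃x A ≡ ∀x ¬A, De Morgan for ∧/∨):
  (∀p C(p)) ∧ (∀q ¬C(q)) ∧ (∃k C(k))
Finally move all quantifiers to the prefix:
  ∀p ∀q ∃k (C(p) ∧ ¬C(q) ∧ C(k))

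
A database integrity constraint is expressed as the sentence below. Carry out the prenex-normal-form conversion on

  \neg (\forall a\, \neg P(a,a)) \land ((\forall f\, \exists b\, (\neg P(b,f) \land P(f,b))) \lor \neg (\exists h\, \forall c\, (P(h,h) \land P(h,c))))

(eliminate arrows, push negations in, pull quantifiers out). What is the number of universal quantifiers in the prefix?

Move each ¬ inward, flipping quantifiers it crosses:
  (\exists a\, P(a,a)) \land ((\forall f\, \exists b\, (\neg P(b,f) \land P(f,b))) \lor (\forall h\, \exists c\, (\neg P(h,h) \lor \neg P(h,c))))
All bound variables are already distinct, so no renaming is needed.
Finally move all quantifiers to the prefix:
  \exists a\, \forall f\, \exists b\, \forall h\, \exists c\, (P(a,a) \land (\neg P(b,f) \land P(f,b) \lor \neg P(h,h) \lor \neg P(h,c)))
The prefix is \exists a \forall f \exists b \forall h \exists c: 2 universal, 3 existential.

2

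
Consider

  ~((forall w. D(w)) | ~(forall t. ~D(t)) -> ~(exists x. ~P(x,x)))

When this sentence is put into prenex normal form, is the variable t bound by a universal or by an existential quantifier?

existential

First replace A → B with ¬A ∨ B.
  ~(~((forall w. D(w)) | ~(forall t. ~D(t))) | ~(exists x. ~P(x,x)))
Move each ¬ inward, flipping quantifiers it crosses:
  ((forall w. D(w)) | (exists t. D(t))) & (exists x. ~P(x,x))
All bound variables are already distinct, so no renaming is needed.
Finally move all quantifiers to the prefix:
  forall w. exists t. exists x. ((D(w) | D(t)) & ~P(x,x))
The quantifier forall t sits under an odd number of negations (counting the antecedent side of each →), so it flips to exists t.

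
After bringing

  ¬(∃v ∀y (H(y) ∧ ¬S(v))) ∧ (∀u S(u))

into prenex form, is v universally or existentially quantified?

universal

Drive negations inward (¬∀x A ≡ ∃x ¬A, ¬∃x A ≡ ∀x ¬A, De Morgan for ∧/∨):
  (∀v ∃y (¬H(y) ∨ S(v))) ∧ (∀u S(u))
All bound variables are already distinct, so no renaming is needed.
Extract every quantifier outward, since the variables are now distinct and don't occur free across branches:
  ∀v ∃y ∀u ((¬H(y) ∨ S(v)) ∧ S(u))
The quantifier ∃v sits under an odd number of negations, so it flips to ∀v.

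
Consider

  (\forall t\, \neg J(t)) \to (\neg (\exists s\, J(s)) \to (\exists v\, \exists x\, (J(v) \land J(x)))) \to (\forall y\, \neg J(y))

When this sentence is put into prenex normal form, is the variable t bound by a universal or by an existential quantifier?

Eliminate → and ↔ using ¬ and ∨.
  \neg (\forall t\, \neg J(t)) \lor \neg (\neg \neg (\exists s\, J(s)) \lor (\exists v\, \exists x\, (J(v) \land J(x)))) \lor (\forall y\, \neg J(y))
Drive negations inward (¬∀x A ≡ ∃x ¬A, ¬∃x A ≡ ∀x ¬A, De Morgan for ∧/∨):
  (\exists t\, J(t)) \lor (\forall s\, \neg J(s)) \land (\forall v\, \forall x\, (\neg J(v) \lor \neg J(x))) \lor (\forall y\, \neg J(y))
All bound variables are already distinct, so no renaming is needed.
Pull the quantifiers to the front (each side's bound variable is not free in the other side):
  \exists t\, \forall s\, \forall v\, \forall x\, \forall y\, (J(t) \lor \neg J(s) \land (\neg J(v) \lor \neg J(x)) \lor \neg J(y))
The quantifier \forall t sits under an odd number of negations (counting the antecedent side of each →), so it flips to \exists t.

existential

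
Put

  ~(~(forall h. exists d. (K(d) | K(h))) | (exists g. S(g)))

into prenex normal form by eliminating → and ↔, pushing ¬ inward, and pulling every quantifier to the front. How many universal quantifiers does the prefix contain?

Push ¬ through the quantifiers and connectives to reach negation normal form:
  (forall h. exists d. (K(d) | K(h))) & (forall g. ~S(g))
All bound variables are already distinct, so no renaming is needed.
Extract every quantifier outward, since the variables are now distinct and don't occur free across branches:
  forall h. exists d. forall g. ((K(d) | K(h)) & ~S(g))
The prefix is forall h exists d forall g: 2 universal, 1 existential.

2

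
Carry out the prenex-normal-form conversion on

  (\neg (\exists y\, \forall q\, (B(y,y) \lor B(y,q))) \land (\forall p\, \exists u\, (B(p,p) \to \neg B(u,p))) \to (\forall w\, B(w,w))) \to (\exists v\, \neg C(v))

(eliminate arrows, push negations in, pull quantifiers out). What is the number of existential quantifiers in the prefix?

Rewrite implications/biconditionals: A → B as ¬A ∨ B.
  \neg (\neg (\neg (\exists y\, \forall q\, (B(y,y) \lor B(y,q))) \land (\forall p\, \exists u\, (\neg B(p,p) \lor \neg B(u,p)))) \lor (\forall w\, B(w,w))) \lor (\exists v\, \neg C(v))
Push ¬ through the quantifiers and connectives to reach negation normal form:
  (\forall y\, \exists q\, (\neg B(y,y) \land \neg B(y,q))) \land (\forall p\, \exists u\, (\neg B(p,p) \lor \neg B(u,p))) \land (\exists w\, \neg B(w,w)) \lor (\exists v\, \neg C(v))
Extract every quantifier outward, since the variables are now distinct and don't occur free across branches:
  \forall y\, \exists q\, \forall p\, \exists u\, \exists w\, \exists v\, (\neg B(y,y) \land \neg B(y,q) \land (\neg B(p,p) \lor \neg B(u,p)) \land \neg B(w,w) \lor \neg C(v))
The prefix is \forall y \exists q \forall p \exists u \exists w \exists v: 2 universal, 4 existential.

4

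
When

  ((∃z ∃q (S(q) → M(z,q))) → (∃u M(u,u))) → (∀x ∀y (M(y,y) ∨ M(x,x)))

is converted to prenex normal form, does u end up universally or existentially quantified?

universal

Eliminate → and ↔ using ¬ and ∨.
  ¬(¬(∃z ∃q (¬S(q) ∨ M(z,q))) ∨ (∃u M(u,u))) ∨ (∀x ∀y (M(y,y) ∨ M(x,x)))
Drive negations inward (¬∀x A ≡ ∃x ¬A, ¬∃x A ≡ ∀x ¬A, De Morgan for ∧/∨):
  (∃z ∃q (¬S(q) ∨ M(z,q))) ∧ (∀u ¬M(u,u)) ∨ (∀x ∀y (M(y,y) ∨ M(x,x)))
All bound variables are already distinct, so no renaming is needed.
Finally move all quantifiers to the prefix:
  ∃z ∃q ∀u ∀x ∀y ((¬S(q) ∨ M(z,q)) ∧ ¬M(u,u) ∨ M(y,y) ∨ M(x,x))
The quantifier ∃u sits under an odd number of negations (counting the antecedent side of each →), so it flips to ∀u.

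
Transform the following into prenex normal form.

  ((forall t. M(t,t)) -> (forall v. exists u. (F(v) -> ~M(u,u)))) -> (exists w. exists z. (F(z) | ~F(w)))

First replace A → B with ¬A ∨ B.
  ~(~(forall t. M(t,t)) | (forall v. exists u. (~F(v) | ~M(u,u)))) | (exists w. exists z. (F(z) | ~F(w)))
Move each ¬ inward, flipping quantifiers it crosses:
  (forall t. M(t,t)) & (exists v. forall u. (F(v) & M(u,u))) | (exists w. exists z. (F(z) | ~F(w)))
All bound variables are already distinct, so no renaming is needed.
Pull the quantifiers to the front (each side's bound variable is not free in the other side):
  forall t. exists v. forall u. exists w. exists z. (M(t,t) & F(v) & M(u,u) | F(z) | ~F(w))

forall t. exists v. forall u. exists w. exists z. (M(t,t) & F(v) & M(u,u) | F(z) | ~F(w))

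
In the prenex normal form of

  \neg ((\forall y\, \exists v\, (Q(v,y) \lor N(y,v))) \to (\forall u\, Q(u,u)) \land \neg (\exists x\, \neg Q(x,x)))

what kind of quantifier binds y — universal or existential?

universal

Eliminate → and ↔ using ¬ and ∨.
  \neg (\neg (\forall y\, \exists v\, (Q(v,y) \lor N(y,v))) \lor (\forall u\, Q(u,u)) \land \neg (\exists x\, \neg Q(x,x)))
Move each ¬ inward, flipping quantifiers it crosses:
  (\forall y\, \exists v\, (Q(v,y) \lor N(y,v))) \land ((\exists u\, \neg Q(u,u)) \lor (\exists x\, \neg Q(x,x)))
Extract every quantifier outward, since the variables are now distinct and don't occur free across branches:
  \forall y\, \exists v\, \exists u\, \exists x\, ((Q(v,y) \lor N(y,v)) \land (\neg Q(u,u) \lor \neg Q(x,x)))
The quantifier \forall y sits under an even number of negations (counting the antecedent side of each →), so it remains universal.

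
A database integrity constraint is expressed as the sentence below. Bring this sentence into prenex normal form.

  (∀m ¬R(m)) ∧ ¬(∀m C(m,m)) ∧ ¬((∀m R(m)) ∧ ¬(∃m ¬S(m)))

Push ¬ through the quantifiers and connectives to reach negation normal form:
  (∀m ¬R(m)) ∧ (∃m ¬C(m,m)) ∧ ((∃m ¬R(m)) ∨ (∃m ¬S(m)))
Rename bound variables to avoid capture: m↦u1, m↦x, m↦u.
  (∀m ¬R(m)) ∧ (∃u1 ¬C(u1,u1)) ∧ ((∃x ¬R(x)) ∨ (∃u ¬S(u)))
Finally move all quantifiers to the prefix:
  ∀m ∃u1 ∃x ∃u (¬R(m) ∧ ¬C(u1,u1) ∧ (¬R(x) ∨ ¬S(u)))

∀m ∃u1 ∃x ∃u (¬R(m) ∧ ¬C(u1,u1) ∧ (¬R(x) ∨ ¬S(u)))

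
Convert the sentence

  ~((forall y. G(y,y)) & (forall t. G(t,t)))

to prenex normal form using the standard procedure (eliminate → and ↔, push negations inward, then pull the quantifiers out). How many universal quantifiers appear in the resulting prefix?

0

Push ¬ through the quantifiers and connectives to reach negation normal form:
  (exists y. ~G(y,y)) | (exists t. ~G(t,t))
All bound variables are already distinct, so no renaming is needed.
Pull the quantifiers to the front (each side's bound variable is not free in the other side):
  exists y. exists t. (~G(y,y) | ~G(t,t))
The prefix is exists y exists t: 0 universal, 2 existential.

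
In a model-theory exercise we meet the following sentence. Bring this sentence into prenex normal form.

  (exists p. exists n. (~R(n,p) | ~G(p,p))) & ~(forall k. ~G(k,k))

Move each ¬ inward, flipping quantifiers it crosses:
  (exists p. exists n. (~R(n,p) | ~G(p,p))) & (exists k. G(k,k))
Extract every quantifier outward, since the variables are now distinct and don't occur free across branches:
  exists p. exists n. exists k. ((~R(n,p) | ~G(p,p)) & G(k,k))

exists p. exists n. exists k. ((~R(n,p) | ~G(p,p)) & G(k,k))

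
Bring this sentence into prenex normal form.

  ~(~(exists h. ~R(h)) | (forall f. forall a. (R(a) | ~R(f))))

Drive negations inward (¬∀x A ≡ ∃x ¬A, ¬∃x A ≡ ∀x ¬A, De Morgan for ∧/∨):
  (exists h. ~R(h)) & (exists f. exists a. (~R(a) & R(f)))
All bound variables are already distinct, so no renaming is needed.
Finally move all quantifiers to the prefix:
  exists h. exists f. exists a. (~R(h) & ~R(a) & R(f))

exists h. exists f. exists a. (~R(h) & ~R(a) & R(f))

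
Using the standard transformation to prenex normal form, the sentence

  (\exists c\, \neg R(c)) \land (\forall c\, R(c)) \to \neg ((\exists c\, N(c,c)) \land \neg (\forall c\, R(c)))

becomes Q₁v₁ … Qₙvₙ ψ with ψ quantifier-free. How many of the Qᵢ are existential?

Eliminate → and ↔ using ¬ and ∨.
  \neg ((\exists c\, \neg R(c)) \land (\forall c\, R(c))) \lor \neg ((\exists c\, N(c,c)) \land \neg (\forall c\, R(c)))
Push ¬ through the quantifiers and connectives to reach negation normal form:
  (\forall c\, R(c)) \lor (\exists c\, \neg R(c)) \lor (\forall c\, \neg N(c,c)) \lor (\forall c\, R(c))
Give each quantifier a distinct variable: c↦y, c↦b, c↦a.
  (\forall c\, R(c)) \lor (\exists y\, \neg R(y)) \lor (\forall b\, \neg N(b,b)) \lor (\forall a\, R(a))
Pull the quantifiers to the front (each side's bound variable is not free in the other side):
  \forall c\, \exists y\, \forall b\, \forall a\, (R(c) \lor \neg R(y) \lor \neg N(b,b) \lor R(a))
The prefix is \forall c \exists y \forall b \forall a: 3 universal, 1 existential.

1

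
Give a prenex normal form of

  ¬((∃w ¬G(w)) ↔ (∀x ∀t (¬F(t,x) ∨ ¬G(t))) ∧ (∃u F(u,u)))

Rewrite implications/biconditionals: A → B as ¬A ∨ B; A ↔ B as (¬A ∨ B) ∧ (¬B ∨ A).
  ¬((¬(∃w ¬G(w)) ∨ (∀x ∀t (¬F(t,x) ∨ ¬G(t))) ∧ (∃u F(u,u))) ∧ (¬((∀x ∀t (¬F(t,x) ∨ ¬G(t))) ∧ (∃u F(u,u))) ∨ (∃w ¬G(w))))
Move each ¬ inward, flipping quantifiers it crosses:
  (∃w ¬G(w)) ∧ ((∃x ∃t (F(t,x) ∧ G(t))) ∨ (∀u ¬F(u,u))) ∨ (∀x ∀t (¬F(t,x) ∨ ¬G(t))) ∧ (∃u F(u,u)) ∧ (∀w G(w))
Rename bound variables to avoid capture: x↦z1, t↦w1, u↦y1, w↦u1.
  (∃w ¬G(w)) ∧ ((∃x ∃t (F(t,x) ∧ G(t))) ∨ (∀u ¬F(u,u))) ∨ (∀z1 ∀w1 (¬F(w1,z1) ∨ ¬G(w1))) ∧ (∃y1 F(y1,y1)) ∧ (∀u1 G(u1))
Pull the quantifiers to the front (each side's bound variable is not free in the other side):
  ∃w ∃x ∃t ∀u ∀z1 ∀w1 ∃y1 ∀u1 (¬G(w) ∧ (F(t,x) ∧ G(t) ∨ ¬F(u,u)) ∨ (¬F(w1,z1) ∨ ¬G(w1)) ∧ F(y1,y1) ∧ G(u1))

∃w ∃x ∃t ∀u ∀z1 ∀w1 ∃y1 ∀u1 (¬G(w) ∧ (F(t,x) ∧ G(t) ∨ ¬F(u,u)) ∨ (¬F(w1,z1) ∨ ¬G(w1)) ∧ F(y1,y1) ∧ G(u1))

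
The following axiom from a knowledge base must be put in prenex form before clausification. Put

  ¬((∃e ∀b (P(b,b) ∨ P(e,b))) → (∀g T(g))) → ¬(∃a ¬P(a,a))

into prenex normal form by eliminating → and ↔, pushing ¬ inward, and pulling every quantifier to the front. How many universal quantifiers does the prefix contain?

Eliminate → and ↔ using ¬ and ∨.
  ¬¬(¬(∃e ∀b (P(b,b) ∨ P(e,b))) ∨ (∀g T(g))) ∨ ¬(∃a ¬P(a,a))
Move each ¬ inward, flipping quantifiers it crosses:
  (∀e ∃b (¬P(b,b) ∧ ¬P(e,b))) ∨ (∀g T(g)) ∨ (∀a P(a,a))
All bound variables are already distinct, so no renaming is needed.
Finally move all quantifiers to the prefix:
  ∀e ∃b ∀g ∀a (¬P(b,b) ∧ ¬P(e,b) ∨ T(g) ∨ P(a,a))
The prefix is ∀e ∃b ∀g ∀a: 3 universal, 1 existential.

3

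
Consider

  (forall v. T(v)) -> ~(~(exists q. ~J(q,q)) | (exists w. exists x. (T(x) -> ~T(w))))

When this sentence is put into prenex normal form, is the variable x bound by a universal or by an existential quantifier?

universal

Eliminate → and ↔ using ¬ and ∨.
  ~(forall v. T(v)) | ~(~(exists q. ~J(q,q)) | (exists w. exists x. (~T(x) | ~T(w))))
Move each ¬ inward, flipping quantifiers it crosses:
  (exists v. ~T(v)) | (exists q. ~J(q,q)) & (forall w. forall x. (T(x) & T(w)))
Extract every quantifier outward, since the variables are now distinct and don't occur free across branches:
  exists v. exists q. forall w. forall x. (~T(v) | ~J(q,q) & T(x) & T(w))
The quantifier exists x sits under an odd number of negations (counting the antecedent side of each →), so it flips to forall x.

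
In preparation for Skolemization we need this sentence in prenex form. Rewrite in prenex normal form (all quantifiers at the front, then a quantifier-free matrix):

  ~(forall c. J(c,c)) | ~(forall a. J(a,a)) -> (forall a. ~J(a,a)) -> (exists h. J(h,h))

Rewrite implications/biconditionals: A → B as ¬A ∨ B.
  ~(~(forall c. J(c,c)) | ~(forall a. J(a,a))) | ~(forall a. ~J(a,a)) | (exists h. J(h,h))
Move each ¬ inward, flipping quantifiers it crosses:
  (forall c. J(c,c)) & (forall a. J(a,a)) | (exists a. J(a,a)) | (exists h. J(h,h))
Give each quantifier a distinct variable: a↦u.
  (forall c. J(c,c)) & (forall a. J(a,a)) | (exists u. J(u,u)) | (exists h. J(h,h))
Extract every quantifier outward, since the variables are now distinct and don't occur free across branches:
  forall c. forall a. exists u. exists h. (J(c,c) & J(a,a) | J(u,u) | J(h,h))

forall c. forall a. exists u. exists h. (J(c,c) & J(a,a) | J(u,u) | J(h,h))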